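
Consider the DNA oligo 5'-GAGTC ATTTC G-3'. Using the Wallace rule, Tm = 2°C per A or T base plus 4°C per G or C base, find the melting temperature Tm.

32°C

Counting bases: C=2, A=2, G=3, T=4
A+T = 6, G+C = 5
Tm = 2×6 + 4×5 = 32°C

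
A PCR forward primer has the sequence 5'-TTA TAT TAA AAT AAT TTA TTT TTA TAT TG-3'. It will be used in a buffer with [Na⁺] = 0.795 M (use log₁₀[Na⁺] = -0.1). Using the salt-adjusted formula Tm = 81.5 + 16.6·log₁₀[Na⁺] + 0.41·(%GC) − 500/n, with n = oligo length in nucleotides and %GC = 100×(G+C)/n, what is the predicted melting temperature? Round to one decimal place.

64.0°C

Length n = 29. G=1, A=11, C=0, T=17
G+C = 1, so %GC = 1/29 × 100 = 3.448%
Salt term: 16.6 × (-0.1) = -1.66
GC term: 0.41 × 3.448 = 1.414; length term: −500/29 = −17.241
Tm = 81.5 + (-1.66) + 1.414 − 17.241 = 64.013 → 64.0°C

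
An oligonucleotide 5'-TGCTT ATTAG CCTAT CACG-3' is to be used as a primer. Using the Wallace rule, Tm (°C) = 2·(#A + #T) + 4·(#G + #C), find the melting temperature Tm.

G=3, T=7, C=5, A=4
So N_AT = 11 and N_GC = 8.
Tm = 2×11 + 4×8 = 54°C

54°C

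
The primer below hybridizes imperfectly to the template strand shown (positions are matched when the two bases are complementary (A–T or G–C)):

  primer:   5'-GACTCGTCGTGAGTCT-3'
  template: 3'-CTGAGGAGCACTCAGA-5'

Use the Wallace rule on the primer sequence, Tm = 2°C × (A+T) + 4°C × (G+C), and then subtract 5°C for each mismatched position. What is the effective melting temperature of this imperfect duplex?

Primer base counts: A=2, T=5, G=5, C=4 → A+T=7, G+C=9
Perfect-match Tm = 2(7) + 4(9) = 14 + 36 = 50°C
Mismatches (positions where the bases are not complementary): 1 (at position 6)
Effective Tm = 50 − 1×5 = 50 − 5 = 45°C

45°C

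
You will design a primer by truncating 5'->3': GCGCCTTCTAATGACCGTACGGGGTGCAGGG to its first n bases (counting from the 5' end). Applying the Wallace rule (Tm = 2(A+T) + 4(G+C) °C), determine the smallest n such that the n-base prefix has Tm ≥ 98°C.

n = 30

First 29 bases: GCGCCTTCTAATGACCGTACGGGGTGCAG → Tm = 94°C (< 98°C)
First 30 bases: GCGCCTTCTAATGACCGTACGGGGTGCAGG → Tm = 98°C (≥ 98°C)
Each additional base adds 2°C (A/T) or 4°C (G/C), so Tm is non-decreasing in n; n = 30 is the first length to reach 98°C.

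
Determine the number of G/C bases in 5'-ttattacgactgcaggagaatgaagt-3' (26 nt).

10

G=7, A=9, C=3, T=7
Total G or C: 7 + 3 = 10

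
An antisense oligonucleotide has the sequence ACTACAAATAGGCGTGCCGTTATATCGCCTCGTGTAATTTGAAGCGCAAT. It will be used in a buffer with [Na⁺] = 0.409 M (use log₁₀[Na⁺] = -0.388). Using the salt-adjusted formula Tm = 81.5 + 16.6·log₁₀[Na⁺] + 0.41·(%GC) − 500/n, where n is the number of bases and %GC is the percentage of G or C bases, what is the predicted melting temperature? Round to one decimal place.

Length n = 50. T=14, C=11, A=14, G=11
G+C = 22, so %GC = 22/50 × 100 = 44%
Salt term: 16.6 × (-0.388) = -6.441
GC term: 0.41 × 44 = 18.04; length term: −500/50 = −10
Tm = 81.5 + (-6.441) + 18.04 − 10 = 83.099 → 83.1°C

83.1°C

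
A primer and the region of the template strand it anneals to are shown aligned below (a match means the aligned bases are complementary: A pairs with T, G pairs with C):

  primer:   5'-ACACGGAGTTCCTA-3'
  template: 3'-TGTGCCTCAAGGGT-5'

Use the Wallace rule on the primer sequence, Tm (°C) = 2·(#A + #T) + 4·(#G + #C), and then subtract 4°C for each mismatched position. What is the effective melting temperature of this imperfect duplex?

Primer base counts: A=4, T=3, G=3, C=4 → A+T=7, G+C=7
Perfect-match Tm = 2(7) + 4(7) = 14 + 28 = 42°C
Mismatches (positions where the bases are not complementary): 1 (at position 13)
Effective Tm = 42 − 1×4 = 42 − 4 = 38°C

38°C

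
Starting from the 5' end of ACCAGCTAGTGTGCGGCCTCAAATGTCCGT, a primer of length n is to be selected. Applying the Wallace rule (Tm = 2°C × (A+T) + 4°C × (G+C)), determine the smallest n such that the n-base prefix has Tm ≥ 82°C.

First 26 bases: ACCAGCTAGTGTGCGGCCTCAAATGT → Tm = 80°C (< 82°C)
First 27 bases: ACCAGCTAGTGTGCGGCCTCAAATGTC → Tm = 84°C (≥ 82°C)
Since every base adds ≥2°C, Tm only increases with n, so the threshold is first crossed at n = 27.

n = 27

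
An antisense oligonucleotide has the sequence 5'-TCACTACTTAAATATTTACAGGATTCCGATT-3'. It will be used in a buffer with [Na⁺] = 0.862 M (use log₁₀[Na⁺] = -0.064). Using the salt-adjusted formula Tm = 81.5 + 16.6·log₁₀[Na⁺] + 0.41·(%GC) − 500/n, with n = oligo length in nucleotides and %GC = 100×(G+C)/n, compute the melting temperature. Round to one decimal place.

Length n = 31. Base counts: C=6, G=3, T=12, A=10
G+C = 9, so %GC = 9/31 × 100 = 29.032%
Salt term: 16.6 × (-0.064) = -1.062
GC term: 0.41 × 29.032 = 11.903; length term: −500/31 = −16.129
Tm = 81.5 + (-1.062) + 11.903 − 16.129 = 76.212 → 76.2°C

76.2°C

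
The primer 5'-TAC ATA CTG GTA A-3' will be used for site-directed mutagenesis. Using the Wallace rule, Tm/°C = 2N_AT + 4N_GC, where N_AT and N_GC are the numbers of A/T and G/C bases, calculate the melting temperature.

34°C

Counting bases: T=4, C=2, G=2, A=5
So N_AT = 9 and N_GC = 4.
Tm = 2(9) + 4(4) = 18 + 16 = 34°C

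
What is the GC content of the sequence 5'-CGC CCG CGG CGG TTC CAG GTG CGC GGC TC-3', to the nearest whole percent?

Counting bases: G=12, T=4, C=12, A=1
G+C = 12 + 12 = 24 out of 29 bases
%GC = 24/29 × 100 = 82.76% ≈ 83%

83%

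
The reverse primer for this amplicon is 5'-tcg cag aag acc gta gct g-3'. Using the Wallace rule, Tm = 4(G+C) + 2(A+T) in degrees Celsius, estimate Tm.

60°C

A=5, C=5, T=3, G=6
So N_AT = 8 and N_GC = 11.
Tm = 4·11 + 2·8 = 44 + 16 = 60°C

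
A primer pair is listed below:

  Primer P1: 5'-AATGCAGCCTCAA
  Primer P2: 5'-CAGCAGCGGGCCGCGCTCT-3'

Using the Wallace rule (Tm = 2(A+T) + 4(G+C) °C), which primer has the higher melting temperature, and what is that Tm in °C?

Primer P1: A+T=7, G+C=6 → Tm = 2(7)+4(6) = 38°C
Primer P2: A+T=4, G+C=15 → Tm = 2(4)+4(15) = 68°C
38°C vs 68°C → primer P2 is higher.

Primer P2, 68°C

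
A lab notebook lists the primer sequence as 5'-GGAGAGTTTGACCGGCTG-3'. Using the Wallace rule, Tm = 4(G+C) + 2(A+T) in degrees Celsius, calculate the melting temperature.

Scanning the sequence gives T=4, A=3, G=8, C=3.
So N_AT = 7 and N_GC = 11.
Tm = 4·11 + 2·7 = 44 + 14 = 58°C

58°C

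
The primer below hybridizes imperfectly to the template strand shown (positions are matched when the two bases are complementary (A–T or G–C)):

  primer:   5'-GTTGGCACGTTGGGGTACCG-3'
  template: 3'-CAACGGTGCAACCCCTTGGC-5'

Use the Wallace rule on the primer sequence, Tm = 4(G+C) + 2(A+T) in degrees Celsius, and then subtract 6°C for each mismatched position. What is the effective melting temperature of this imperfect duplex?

Primer base counts: A=2, T=5, G=9, C=4 → A+T=7, G+C=13
Perfect-match Tm = 2(7) + 4(13) = 14 + 52 = 66°C
Mismatches (positions where the bases are not complementary): 2 (at positions 5, 16)
Effective Tm = 66 − 2×6 = 66 − 12 = 54°C

54°C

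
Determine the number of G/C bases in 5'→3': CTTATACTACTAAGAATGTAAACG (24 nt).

7

Base counts: G=3, C=4, T=7, A=10
G+C = 3 + 4 = 7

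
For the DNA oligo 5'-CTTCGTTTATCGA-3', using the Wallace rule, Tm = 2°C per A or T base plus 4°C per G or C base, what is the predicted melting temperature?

Base counts: T=6, A=2, C=3, G=2
AT pairs contribute 8, GC pairs contribute 5.
Tm = 2(8) + 4(5) = 16 + 20 = 36°C

36°C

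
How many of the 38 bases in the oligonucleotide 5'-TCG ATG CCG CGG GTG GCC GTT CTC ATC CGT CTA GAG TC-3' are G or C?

24

Base counts: T=10, C=12, A=4, G=12
Total G or C: 12 + 12 = 24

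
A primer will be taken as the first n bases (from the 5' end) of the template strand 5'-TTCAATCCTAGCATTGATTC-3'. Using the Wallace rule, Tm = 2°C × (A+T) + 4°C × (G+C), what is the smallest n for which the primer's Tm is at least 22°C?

First 7 bases: TTCAATC → Tm = 18°C (< 22°C)
First 8 bases: TTCAATCC → Tm = 22°C (≥ 22°C)
Each additional base adds 2°C (A/T) or 4°C (G/C), so Tm is non-decreasing in n; n = 8 is the first length to reach 22°C.

n = 8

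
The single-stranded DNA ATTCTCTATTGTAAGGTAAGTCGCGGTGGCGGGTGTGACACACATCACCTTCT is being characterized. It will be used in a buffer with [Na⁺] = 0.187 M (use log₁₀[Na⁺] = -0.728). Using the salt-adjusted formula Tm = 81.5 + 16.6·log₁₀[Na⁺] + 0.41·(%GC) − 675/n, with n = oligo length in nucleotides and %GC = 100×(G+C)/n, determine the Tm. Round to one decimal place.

76.8°C

Length n = 53. Counting bases: G=14, A=11, C=12, T=16
G+C = 26, so %GC = 26/53 × 100 = 49.057%
Salt term: 16.6 × (-0.728) = -12.085
GC term: 0.41 × 49.057 = 20.113; length term: −675/53 = −12.736
Tm = 81.5 + (-12.085) + 20.113 − 12.736 = 76.792 → 76.8°C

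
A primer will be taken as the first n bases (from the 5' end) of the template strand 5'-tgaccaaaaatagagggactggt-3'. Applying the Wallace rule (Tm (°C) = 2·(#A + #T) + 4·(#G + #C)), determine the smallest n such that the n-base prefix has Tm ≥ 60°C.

First 20 bases: TGACCAAAAATAGAGGGACT → Tm = 56°C (< 60°C)
First 21 bases: TGACCAAAAATAGAGGGACTG → Tm = 60°C (≥ 60°C)
Each additional base adds 2°C (A/T) or 4°C (G/C), so Tm is non-decreasing in n; n = 21 is the first length to reach 60°C.

n = 21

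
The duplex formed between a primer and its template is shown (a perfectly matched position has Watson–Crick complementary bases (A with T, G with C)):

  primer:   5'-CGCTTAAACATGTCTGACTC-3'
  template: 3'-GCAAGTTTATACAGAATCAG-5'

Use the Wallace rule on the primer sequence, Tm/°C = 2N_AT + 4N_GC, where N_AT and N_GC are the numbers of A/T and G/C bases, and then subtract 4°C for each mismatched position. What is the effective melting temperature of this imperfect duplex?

38°C

Primer base counts: A=5, T=6, G=3, C=6 → A+T=11, G+C=9
Perfect-match Tm = 2(11) + 4(9) = 22 + 36 = 58°C
Mismatches (positions where the bases are not complementary): 5 (at positions 3, 5, 9, 16, 18)
Effective Tm = 58 − 5×4 = 58 − 20 = 38°C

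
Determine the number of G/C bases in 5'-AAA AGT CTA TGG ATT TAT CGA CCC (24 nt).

9

Scanning the sequence gives T=7, G=4, C=5, A=8.
G+C = 4 + 5 = 9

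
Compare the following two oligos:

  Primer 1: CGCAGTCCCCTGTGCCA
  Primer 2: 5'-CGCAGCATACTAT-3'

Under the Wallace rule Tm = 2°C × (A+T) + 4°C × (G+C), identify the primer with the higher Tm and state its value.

Primer 1: A+T=5, G+C=12 → Tm = 2(5)+4(12) = 58°C
Primer 2: A+T=7, G+C=6 → Tm = 2(7)+4(6) = 38°C
58°C vs 38°C → primer 1 is higher.

Primer 1, 58°C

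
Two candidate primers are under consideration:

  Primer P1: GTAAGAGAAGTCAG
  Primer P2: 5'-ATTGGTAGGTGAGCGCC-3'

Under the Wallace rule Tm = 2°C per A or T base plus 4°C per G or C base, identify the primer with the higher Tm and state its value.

Primer P2, 54°C

Primer P1: A+T=8, G+C=6 → Tm = 2(8)+4(6) = 40°C
Primer P2: A+T=7, G+C=10 → Tm = 2(7)+4(10) = 54°C
40°C vs 54°C → primer P2 is higher.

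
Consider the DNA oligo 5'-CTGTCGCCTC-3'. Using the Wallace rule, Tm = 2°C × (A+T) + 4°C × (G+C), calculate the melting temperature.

Scanning the sequence gives G=2, T=3, A=0, C=5.
So N_AT = 3 and N_GC = 7.
Tm = 2(3) + 4(7) = 6 + 28 = 34°C

34°C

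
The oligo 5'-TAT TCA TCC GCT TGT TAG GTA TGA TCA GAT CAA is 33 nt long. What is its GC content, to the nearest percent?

36%

Scanning the sequence gives T=12, G=6, C=6, A=9.
G+C = 6 + 6 = 12 out of 33 bases
%GC = 12/33 × 100 = 36.36% ≈ 36%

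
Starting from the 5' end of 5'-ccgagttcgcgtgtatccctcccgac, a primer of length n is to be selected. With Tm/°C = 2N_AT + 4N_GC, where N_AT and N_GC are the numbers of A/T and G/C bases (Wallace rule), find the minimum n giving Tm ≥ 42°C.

First 12 bases: CCGAGTTCGCGT → Tm = 40°C (< 42°C)
First 13 bases: CCGAGTTCGCGTG → Tm = 44°C (≥ 42°C)
Each additional base adds 2°C (A/T) or 4°C (G/C), so Tm is non-decreasing in n; n = 13 is the first length to reach 42°C.

n = 13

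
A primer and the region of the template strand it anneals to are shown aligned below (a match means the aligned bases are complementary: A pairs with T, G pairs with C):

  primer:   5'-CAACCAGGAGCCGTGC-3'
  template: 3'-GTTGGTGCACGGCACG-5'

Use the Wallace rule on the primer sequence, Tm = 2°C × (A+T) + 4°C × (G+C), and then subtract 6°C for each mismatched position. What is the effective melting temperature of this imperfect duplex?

42°C

Primer base counts: A=4, T=1, G=5, C=6 → A+T=5, G+C=11
Perfect-match Tm = 2(5) + 4(11) = 10 + 44 = 54°C
Mismatches (positions where the bases are not complementary): 2 (at positions 7, 9)
Effective Tm = 54 − 2×6 = 54 − 12 = 42°C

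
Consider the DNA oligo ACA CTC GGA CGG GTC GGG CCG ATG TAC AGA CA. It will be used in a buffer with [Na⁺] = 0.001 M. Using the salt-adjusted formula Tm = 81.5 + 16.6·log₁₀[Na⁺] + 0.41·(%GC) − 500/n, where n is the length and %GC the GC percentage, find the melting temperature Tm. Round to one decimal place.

Length n = 32. Base counts: T=4, C=9, G=11, A=8
G+C = 20, so %GC = 20/32 × 100 = 62.5%
Salt term: 16.6 × (-3) = -49.8
GC term: 0.41 × 62.5 = 25.625; length term: −500/32 = −15.625
Tm = 81.5 + (-49.8) + 25.625 − 15.625 = 41.7 → 41.7°C

41.7°C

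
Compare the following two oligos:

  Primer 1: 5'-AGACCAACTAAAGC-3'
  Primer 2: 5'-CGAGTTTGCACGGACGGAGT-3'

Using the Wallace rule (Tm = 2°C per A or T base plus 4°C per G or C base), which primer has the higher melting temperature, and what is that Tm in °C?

Primer 2, 64°C

Primer 1: A+T=8, G+C=6 → Tm = 2(8)+4(6) = 40°C
Primer 2: A+T=8, G+C=12 → Tm = 2(8)+4(12) = 64°C
40°C vs 64°C → primer 2 is higher.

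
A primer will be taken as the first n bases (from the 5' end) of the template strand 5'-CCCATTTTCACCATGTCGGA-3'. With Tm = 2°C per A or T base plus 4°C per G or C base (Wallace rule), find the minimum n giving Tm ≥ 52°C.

n = 18

First 17 bases: CCCATTTTCACCATGTC → Tm = 50°C (< 52°C)
First 18 bases: CCCATTTTCACCATGTCG → Tm = 54°C (≥ 52°C)
Since every base adds ≥2°C, Tm only increases with n, so the threshold is first crossed at n = 18.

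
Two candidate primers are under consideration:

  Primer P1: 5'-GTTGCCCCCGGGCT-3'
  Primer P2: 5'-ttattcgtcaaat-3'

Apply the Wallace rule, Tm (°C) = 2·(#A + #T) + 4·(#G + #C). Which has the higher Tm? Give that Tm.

Primer P1: A+T=3, G+C=11 → Tm = 2(3)+4(11) = 50°C
Primer P2: A+T=10, G+C=3 → Tm = 2(10)+4(3) = 32°C
50°C vs 32°C → primer P1 is higher.

Primer P1, 50°C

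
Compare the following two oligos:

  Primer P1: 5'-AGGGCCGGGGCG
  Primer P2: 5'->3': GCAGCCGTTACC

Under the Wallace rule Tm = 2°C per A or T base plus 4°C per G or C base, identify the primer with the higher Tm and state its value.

Primer P1: A+T=1, G+C=11 → Tm = 2(1)+4(11) = 46°C
Primer P2: A+T=4, G+C=8 → Tm = 2(4)+4(8) = 40°C
46°C vs 40°C → primer P1 is higher.

Primer P1, 46°C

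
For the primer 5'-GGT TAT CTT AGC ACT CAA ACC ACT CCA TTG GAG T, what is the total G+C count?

15

Base counts: C=9, G=6, A=9, T=10
G+C = 6 + 9 = 15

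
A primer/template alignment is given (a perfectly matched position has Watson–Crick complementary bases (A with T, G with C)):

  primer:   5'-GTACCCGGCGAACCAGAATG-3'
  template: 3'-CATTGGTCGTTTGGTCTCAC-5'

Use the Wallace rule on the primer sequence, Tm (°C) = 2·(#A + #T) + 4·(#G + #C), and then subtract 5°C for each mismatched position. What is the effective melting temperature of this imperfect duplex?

Primer base counts: A=6, T=2, G=6, C=6 → A+T=8, G+C=12
Perfect-match Tm = 2(8) + 4(12) = 16 + 48 = 64°C
Mismatches (positions where the bases are not complementary): 4 (at positions 4, 7, 10, 18)
Effective Tm = 64 − 4×5 = 64 − 20 = 44°C

44°C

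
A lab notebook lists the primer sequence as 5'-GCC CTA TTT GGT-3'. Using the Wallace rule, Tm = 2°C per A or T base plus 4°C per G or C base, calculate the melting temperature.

36°C

Base counts: G=3, T=5, C=3, A=1
So N_AT = 6 and N_GC = 6.
Tm = 2×6 + 4×6 = 36°C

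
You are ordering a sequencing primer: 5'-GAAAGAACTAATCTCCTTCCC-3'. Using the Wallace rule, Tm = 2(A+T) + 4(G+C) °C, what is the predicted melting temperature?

Base counts: A=7, T=5, C=7, G=2
AT pairs contribute 12, GC pairs contribute 9.
Tm = 2×12 + 4×9 = 60°C

60°C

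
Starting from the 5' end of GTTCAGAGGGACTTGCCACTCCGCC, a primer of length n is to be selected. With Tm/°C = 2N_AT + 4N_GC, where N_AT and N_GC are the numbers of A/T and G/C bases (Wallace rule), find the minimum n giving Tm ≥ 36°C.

n = 12

First 11 bases: GTTCAGAGGGA → Tm = 34°C (< 36°C)
First 12 bases: GTTCAGAGGGAC → Tm = 38°C (≥ 36°C)
Since every base adds ≥2°C, Tm only increases with n, so the threshold is first crossed at n = 12.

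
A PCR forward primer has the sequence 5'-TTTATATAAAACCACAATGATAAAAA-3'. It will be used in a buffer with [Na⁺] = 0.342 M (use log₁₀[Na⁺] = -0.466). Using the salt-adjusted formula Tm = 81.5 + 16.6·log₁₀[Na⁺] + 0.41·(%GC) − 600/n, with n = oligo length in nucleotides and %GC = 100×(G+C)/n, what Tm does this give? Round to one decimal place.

57.0°C

Length n = 26. Base counts: A=15, C=3, T=7, G=1
G+C = 4, so %GC = 4/26 × 100 = 15.385%
Salt term: 16.6 × (-0.466) = -7.736
GC term: 0.41 × 15.385 = 6.308; length term: −600/26 = −23.077
Tm = 81.5 + (-7.736) + 6.308 − 23.077 = 56.995 → 57.0°C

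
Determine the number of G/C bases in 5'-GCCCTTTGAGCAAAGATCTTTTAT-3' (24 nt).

9

Base counts: C=5, G=4, A=6, T=9
Total G or C: 4 + 5 = 9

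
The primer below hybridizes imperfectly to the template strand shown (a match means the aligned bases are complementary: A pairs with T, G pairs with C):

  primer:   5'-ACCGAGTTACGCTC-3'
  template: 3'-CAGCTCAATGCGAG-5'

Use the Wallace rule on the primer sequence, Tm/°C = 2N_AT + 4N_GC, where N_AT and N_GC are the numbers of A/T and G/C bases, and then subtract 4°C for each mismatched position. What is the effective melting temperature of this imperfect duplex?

Primer base counts: A=3, T=3, G=3, C=5 → A+T=6, G+C=8
Perfect-match Tm = 2(6) + 4(8) = 12 + 32 = 44°C
Mismatches (positions where the bases are not complementary): 2 (at positions 1, 2)
Effective Tm = 44 − 2×4 = 44 − 8 = 36°C

36°C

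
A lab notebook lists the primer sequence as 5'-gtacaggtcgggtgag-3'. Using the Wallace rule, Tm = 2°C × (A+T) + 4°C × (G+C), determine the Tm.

Base counts: C=2, A=3, G=8, T=3
AT pairs contribute 6, GC pairs contribute 10.
Tm = 2×6 + 4×10 = 52°C

52°C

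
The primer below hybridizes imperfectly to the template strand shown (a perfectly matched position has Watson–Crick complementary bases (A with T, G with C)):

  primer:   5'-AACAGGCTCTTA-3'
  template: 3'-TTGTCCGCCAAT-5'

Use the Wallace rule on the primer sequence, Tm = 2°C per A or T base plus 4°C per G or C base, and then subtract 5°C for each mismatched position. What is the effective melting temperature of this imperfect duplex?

24°C

Primer base counts: A=4, T=3, G=2, C=3 → A+T=7, G+C=5
Perfect-match Tm = 2(7) + 4(5) = 14 + 20 = 34°C
Mismatches (positions where the bases are not complementary): 2 (at positions 8, 9)
Effective Tm = 34 − 2×5 = 34 − 10 = 24°C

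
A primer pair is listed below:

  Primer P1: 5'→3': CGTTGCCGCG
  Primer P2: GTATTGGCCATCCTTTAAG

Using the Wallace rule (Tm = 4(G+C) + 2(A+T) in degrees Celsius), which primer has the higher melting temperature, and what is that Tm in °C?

Primer P2, 54°C

Primer P1: A+T=2, G+C=8 → Tm = 2(2)+4(8) = 36°C
Primer P2: A+T=11, G+C=8 → Tm = 2(11)+4(8) = 54°C
36°C vs 54°C → primer P2 is higher.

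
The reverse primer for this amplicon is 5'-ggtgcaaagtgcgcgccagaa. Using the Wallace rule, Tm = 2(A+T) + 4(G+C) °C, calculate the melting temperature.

Counting bases: C=5, T=2, A=6, G=8
A+T = 8, G+C = 13
Tm = 2×8 + 4×13 = 68°C

68°C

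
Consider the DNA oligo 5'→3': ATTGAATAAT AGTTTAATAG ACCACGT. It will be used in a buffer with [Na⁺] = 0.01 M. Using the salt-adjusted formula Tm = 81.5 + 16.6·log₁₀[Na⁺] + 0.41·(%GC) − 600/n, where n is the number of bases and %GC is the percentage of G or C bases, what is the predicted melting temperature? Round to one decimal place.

36.7°C

Length n = 27. Base counts: C=3, T=9, G=4, A=11
G+C = 7, so %GC = 7/27 × 100 = 25.926%
Salt term: 16.6 × (-2) = -33.2
GC term: 0.41 × 25.926 = 10.63; length term: −600/27 = −22.222
Tm = 81.5 + (-33.2) + 10.63 − 22.222 = 36.708 → 36.7°C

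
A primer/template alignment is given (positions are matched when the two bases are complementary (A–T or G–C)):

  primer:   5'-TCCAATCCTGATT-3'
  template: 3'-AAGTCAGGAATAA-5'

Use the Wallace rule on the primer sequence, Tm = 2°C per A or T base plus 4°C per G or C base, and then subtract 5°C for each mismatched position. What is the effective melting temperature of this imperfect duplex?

Primer base counts: A=3, T=5, G=1, C=4 → A+T=8, G+C=5
Perfect-match Tm = 2(8) + 4(5) = 16 + 20 = 36°C
Mismatches (positions where the bases are not complementary): 3 (at positions 2, 5, 10)
Effective Tm = 36 − 3×5 = 36 − 15 = 21°C

21°C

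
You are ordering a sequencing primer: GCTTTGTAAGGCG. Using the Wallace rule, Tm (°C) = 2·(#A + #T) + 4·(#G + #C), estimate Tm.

40°C

Counting bases: G=5, T=4, A=2, C=2
AT pairs contribute 6, GC pairs contribute 7.
Tm = 2×6 + 4×7 = 40°C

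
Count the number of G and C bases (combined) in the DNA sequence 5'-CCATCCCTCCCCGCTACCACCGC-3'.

Scanning the sequence gives G=2, A=3, C=15, T=3.
Total G or C: 2 + 15 = 17

17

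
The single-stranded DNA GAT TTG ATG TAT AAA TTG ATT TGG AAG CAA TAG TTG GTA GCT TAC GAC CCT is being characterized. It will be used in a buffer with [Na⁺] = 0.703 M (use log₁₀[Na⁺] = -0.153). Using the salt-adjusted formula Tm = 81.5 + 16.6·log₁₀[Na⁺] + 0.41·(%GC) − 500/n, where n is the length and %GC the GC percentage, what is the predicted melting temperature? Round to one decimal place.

Length n = 51. Base counts: C=6, A=15, T=18, G=12
G+C = 18, so %GC = 18/51 × 100 = 35.294%
Salt term: 16.6 × (-0.153) = -2.54
GC term: 0.41 × 35.294 = 14.471; length term: −500/51 = −9.804
Tm = 81.5 + (-2.54) + 14.471 − 9.804 = 83.627 → 83.6°C

83.6°C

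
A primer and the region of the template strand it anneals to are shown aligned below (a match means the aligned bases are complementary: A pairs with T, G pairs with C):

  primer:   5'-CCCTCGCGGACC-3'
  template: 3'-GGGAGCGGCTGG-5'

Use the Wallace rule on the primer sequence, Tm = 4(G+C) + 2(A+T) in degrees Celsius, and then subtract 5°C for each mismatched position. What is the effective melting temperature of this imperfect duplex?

Primer base counts: A=1, T=1, G=3, C=7 → A+T=2, G+C=10
Perfect-match Tm = 2(2) + 4(10) = 4 + 40 = 44°C
Mismatches (positions where the bases are not complementary): 1 (at position 8)
Effective Tm = 44 − 1×5 = 44 − 5 = 39°C

39°C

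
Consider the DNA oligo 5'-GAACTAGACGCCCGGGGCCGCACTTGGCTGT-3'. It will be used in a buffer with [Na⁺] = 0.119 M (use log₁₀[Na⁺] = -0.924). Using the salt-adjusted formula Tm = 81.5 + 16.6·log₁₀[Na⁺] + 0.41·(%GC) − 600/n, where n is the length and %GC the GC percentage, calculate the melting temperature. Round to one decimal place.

74.6°C

Length n = 31. Base counts: A=5, G=11, T=5, C=10
G+C = 21, so %GC = 21/31 × 100 = 67.742%
Salt term: 16.6 × (-0.924) = -15.338
GC term: 0.41 × 67.742 = 27.774; length term: −600/31 = −19.355
Tm = 81.5 + (-15.338) + 27.774 − 19.355 = 74.581 → 74.6°C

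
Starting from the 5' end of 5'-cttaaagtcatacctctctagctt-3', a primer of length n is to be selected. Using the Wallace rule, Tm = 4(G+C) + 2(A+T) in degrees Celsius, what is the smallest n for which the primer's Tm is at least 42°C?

n = 16

First 15 bases: CTTAAAGTCATACCT → Tm = 40°C (< 42°C)
First 16 bases: CTTAAAGTCATACCTC → Tm = 44°C (≥ 42°C)
Each additional base adds 2°C (A/T) or 4°C (G/C), so Tm is non-decreasing in n; n = 16 is the first length to reach 42°C.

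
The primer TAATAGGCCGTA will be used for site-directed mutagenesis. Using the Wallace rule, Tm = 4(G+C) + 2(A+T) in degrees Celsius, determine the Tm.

Scanning the sequence gives C=2, T=3, A=4, G=3.
A+T = 7, G+C = 5
Tm = 2(7) + 4(5) = 14 + 20 = 34°C

34°C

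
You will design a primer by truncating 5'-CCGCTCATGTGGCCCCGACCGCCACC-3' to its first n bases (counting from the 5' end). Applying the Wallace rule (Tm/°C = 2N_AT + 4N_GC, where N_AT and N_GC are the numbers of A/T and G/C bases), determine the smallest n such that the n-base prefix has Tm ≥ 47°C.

n = 14

First 13 bases: CCGCTCATGTGGC → Tm = 44°C (< 47°C)
First 14 bases: CCGCTCATGTGGCC → Tm = 48°C (≥ 47°C)
Each additional base adds 2°C (A/T) or 4°C (G/C), so Tm is non-decreasing in n; n = 14 is the first length to reach 47°C.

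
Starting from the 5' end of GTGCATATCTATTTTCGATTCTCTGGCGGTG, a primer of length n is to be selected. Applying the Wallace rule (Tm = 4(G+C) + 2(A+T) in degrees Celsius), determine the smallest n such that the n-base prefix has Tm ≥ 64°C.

First 23 bases: GTGCATATCTATTTTCGATTCTC → Tm = 62°C (< 64°C)
First 24 bases: GTGCATATCTATTTTCGATTCTCT → Tm = 64°C (≥ 64°C)
Since every base adds ≥2°C, Tm only increases with n, so the threshold is first crossed at n = 24.

n = 24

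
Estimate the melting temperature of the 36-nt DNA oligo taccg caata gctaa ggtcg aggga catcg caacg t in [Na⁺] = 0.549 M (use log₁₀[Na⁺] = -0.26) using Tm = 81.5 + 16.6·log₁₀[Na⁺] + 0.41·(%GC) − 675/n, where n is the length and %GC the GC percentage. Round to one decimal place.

Length n = 36. Scanning the sequence gives T=6, G=10, A=11, C=9.
G+C = 19, so %GC = 19/36 × 100 = 52.778%
Salt term: 16.6 × (-0.26) = -4.316
GC term: 0.41 × 52.778 = 21.639; length term: −675/36 = −18.75
Tm = 81.5 + (-4.316) + 21.639 − 18.75 = 80.073 → 80.1°C

80.1°C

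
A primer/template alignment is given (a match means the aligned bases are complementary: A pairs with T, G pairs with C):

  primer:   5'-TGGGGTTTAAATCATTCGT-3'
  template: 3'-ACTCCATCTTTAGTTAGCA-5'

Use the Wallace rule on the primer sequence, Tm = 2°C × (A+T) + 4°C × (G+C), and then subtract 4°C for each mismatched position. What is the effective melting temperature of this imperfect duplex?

Primer base counts: A=4, T=8, G=5, C=2 → A+T=12, G+C=7
Perfect-match Tm = 2(12) + 4(7) = 24 + 28 = 52°C
Mismatches (positions where the bases are not complementary): 4 (at positions 3, 7, 8, 15)
Effective Tm = 52 − 4×4 = 52 − 16 = 36°C

36°C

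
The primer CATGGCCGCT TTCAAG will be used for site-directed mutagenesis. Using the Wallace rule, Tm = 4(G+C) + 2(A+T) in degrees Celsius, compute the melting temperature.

50°C

G=4, C=5, A=3, T=4
AT pairs contribute 7, GC pairs contribute 9.
Tm = 2(7) + 4(9) = 14 + 36 = 50°C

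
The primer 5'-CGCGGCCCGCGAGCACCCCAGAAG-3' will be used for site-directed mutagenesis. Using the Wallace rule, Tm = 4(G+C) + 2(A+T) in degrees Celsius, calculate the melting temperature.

86°C

G=8, A=5, T=0, C=11
A+T = 5, G+C = 19
Tm = 2(5) + 4(19) = 10 + 76 = 86°C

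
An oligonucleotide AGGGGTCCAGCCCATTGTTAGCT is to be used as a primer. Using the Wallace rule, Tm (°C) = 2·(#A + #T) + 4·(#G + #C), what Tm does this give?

A=4, C=6, G=7, T=6
AT pairs contribute 10, GC pairs contribute 13.
Tm = 4·13 + 2·10 = 52 + 20 = 72°C

72°C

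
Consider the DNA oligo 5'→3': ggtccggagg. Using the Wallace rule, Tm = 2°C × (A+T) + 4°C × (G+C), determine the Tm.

Base counts: A=1, C=2, G=6, T=1
AT pairs contribute 2, GC pairs contribute 8.
Tm = 2(2) + 4(8) = 4 + 32 = 36°C

36°C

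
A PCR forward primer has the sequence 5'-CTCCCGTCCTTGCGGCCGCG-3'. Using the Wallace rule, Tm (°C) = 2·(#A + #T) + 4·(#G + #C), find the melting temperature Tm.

72°C

Counting bases: C=10, A=0, G=6, T=4
So N_AT = 4 and N_GC = 16.
Tm = 2×4 + 4×16 = 72°C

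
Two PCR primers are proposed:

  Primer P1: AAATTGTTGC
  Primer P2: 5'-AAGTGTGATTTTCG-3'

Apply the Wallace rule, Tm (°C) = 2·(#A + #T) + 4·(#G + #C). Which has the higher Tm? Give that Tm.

Primer P2, 38°C

Primer P1: A+T=7, G+C=3 → Tm = 2(7)+4(3) = 26°C
Primer P2: A+T=9, G+C=5 → Tm = 2(9)+4(5) = 38°C
26°C vs 38°C → primer P2 is higher.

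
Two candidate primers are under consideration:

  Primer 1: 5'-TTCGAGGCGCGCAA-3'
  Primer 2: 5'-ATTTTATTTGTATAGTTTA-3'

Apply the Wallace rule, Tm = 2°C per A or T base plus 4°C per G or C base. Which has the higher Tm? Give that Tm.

Primer 1: A+T=5, G+C=9 → Tm = 2(5)+4(9) = 46°C
Primer 2: A+T=17, G+C=2 → Tm = 2(17)+4(2) = 42°C
46°C vs 42°C → primer 1 is higher.

Primer 1, 46°C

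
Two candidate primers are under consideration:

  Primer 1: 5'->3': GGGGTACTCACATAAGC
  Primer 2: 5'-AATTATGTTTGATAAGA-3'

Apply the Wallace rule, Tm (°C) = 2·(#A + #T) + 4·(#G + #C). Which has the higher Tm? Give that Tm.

Primer 1, 52°C

Primer 1: A+T=8, G+C=9 → Tm = 2(8)+4(9) = 52°C
Primer 2: A+T=14, G+C=3 → Tm = 2(14)+4(3) = 40°C
52°C vs 40°C → primer 1 is higher.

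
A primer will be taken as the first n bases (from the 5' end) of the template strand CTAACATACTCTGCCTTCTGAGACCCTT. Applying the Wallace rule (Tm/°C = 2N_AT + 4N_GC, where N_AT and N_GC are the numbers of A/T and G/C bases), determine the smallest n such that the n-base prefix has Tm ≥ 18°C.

n = 7

First 6 bases: CTAACA → Tm = 16°C (< 18°C)
First 7 bases: CTAACAT → Tm = 18°C (≥ 18°C)
Since every base adds ≥2°C, Tm only increases with n, so the threshold is first crossed at n = 7.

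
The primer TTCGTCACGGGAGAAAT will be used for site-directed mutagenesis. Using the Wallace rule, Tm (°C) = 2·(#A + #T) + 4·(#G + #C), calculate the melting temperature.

Scanning the sequence gives T=4, C=3, G=5, A=5.
AT pairs contribute 9, GC pairs contribute 8.
Tm = 2×9 + 4×8 = 50°C

50°C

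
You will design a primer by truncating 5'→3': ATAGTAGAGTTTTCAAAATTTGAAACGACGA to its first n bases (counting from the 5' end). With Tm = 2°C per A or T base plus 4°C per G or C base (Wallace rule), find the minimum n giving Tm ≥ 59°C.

First 24 bases: ATAGTAGAGTTTTCAAAATTTGAA → Tm = 58°C (< 59°C)
First 25 bases: ATAGTAGAGTTTTCAAAATTTGAAA → Tm = 60°C (≥ 59°C)
Since every base adds ≥2°C, Tm only increases with n, so the threshold is first crossed at n = 25.

n = 25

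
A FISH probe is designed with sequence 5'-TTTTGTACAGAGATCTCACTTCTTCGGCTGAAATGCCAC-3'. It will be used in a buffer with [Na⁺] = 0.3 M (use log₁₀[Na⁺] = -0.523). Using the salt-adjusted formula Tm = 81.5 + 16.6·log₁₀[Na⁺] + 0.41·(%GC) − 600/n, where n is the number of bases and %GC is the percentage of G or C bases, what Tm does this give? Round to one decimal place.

75.3°C

Length n = 39. Scanning the sequence gives G=7, A=9, C=10, T=13.
G+C = 17, so %GC = 17/39 × 100 = 43.59%
Salt term: 16.6 × (-0.523) = -8.682
GC term: 0.41 × 43.59 = 17.872; length term: −600/39 = −15.385
Tm = 81.5 + (-8.682) + 17.872 − 15.385 = 75.305 → 75.3°C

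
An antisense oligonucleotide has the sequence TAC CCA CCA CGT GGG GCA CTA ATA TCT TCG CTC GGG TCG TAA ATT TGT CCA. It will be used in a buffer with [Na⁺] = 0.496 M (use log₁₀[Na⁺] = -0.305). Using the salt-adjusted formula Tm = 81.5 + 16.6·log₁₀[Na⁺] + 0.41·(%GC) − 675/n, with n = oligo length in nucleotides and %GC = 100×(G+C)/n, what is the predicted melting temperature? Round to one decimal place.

Length n = 51. Scanning the sequence gives T=14, A=11, G=11, C=15.
G+C = 26, so %GC = 26/51 × 100 = 50.98%
Salt term: 16.6 × (-0.305) = -5.063
GC term: 0.41 × 50.98 = 20.902; length term: −675/51 = −13.235
Tm = 81.5 + (-5.063) + 20.902 − 13.235 = 84.104 → 84.1°C

84.1°C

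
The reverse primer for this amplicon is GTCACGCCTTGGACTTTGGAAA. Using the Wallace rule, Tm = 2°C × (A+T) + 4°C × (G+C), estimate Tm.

Scanning the sequence gives G=6, A=5, C=5, T=6.
So N_AT = 11 and N_GC = 11.
Tm = 4·11 + 2·11 = 44 + 22 = 66°C

66°C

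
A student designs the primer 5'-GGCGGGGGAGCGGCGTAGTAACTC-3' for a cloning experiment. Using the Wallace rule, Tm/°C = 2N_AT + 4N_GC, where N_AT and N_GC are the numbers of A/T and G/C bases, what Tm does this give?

A=4, C=5, T=3, G=12
AT pairs contribute 7, GC pairs contribute 17.
Tm = 2×7 + 4×17 = 82°C

82°C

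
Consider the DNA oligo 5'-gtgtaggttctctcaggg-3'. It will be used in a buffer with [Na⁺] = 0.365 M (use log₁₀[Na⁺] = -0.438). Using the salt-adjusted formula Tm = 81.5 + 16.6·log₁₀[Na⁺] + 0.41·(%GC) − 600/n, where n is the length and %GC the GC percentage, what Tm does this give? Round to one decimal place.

63.7°C

Length n = 18. A=2, G=7, T=6, C=3
G+C = 10, so %GC = 10/18 × 100 = 55.556%
Salt term: 16.6 × (-0.438) = -7.271
GC term: 0.41 × 55.556 = 22.778; length term: −600/18 = −33.333
Tm = 81.5 + (-7.271) + 22.778 − 33.333 = 63.674 → 63.7°C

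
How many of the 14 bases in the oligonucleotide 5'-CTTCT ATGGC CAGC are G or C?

8

Base counts: A=2, G=3, T=4, C=5
G+C = 3 + 5 = 8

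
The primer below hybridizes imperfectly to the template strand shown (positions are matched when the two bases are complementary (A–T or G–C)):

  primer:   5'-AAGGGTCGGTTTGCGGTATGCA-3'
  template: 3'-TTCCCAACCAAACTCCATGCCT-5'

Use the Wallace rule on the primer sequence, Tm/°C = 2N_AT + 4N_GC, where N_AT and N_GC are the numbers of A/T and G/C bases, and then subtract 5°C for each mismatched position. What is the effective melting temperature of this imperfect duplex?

48°C

Primer base counts: A=4, T=6, G=9, C=3 → A+T=10, G+C=12
Perfect-match Tm = 2(10) + 4(12) = 20 + 48 = 68°C
Mismatches (positions where the bases are not complementary): 4 (at positions 7, 14, 19, 21)
Effective Tm = 68 − 4×5 = 68 − 20 = 48°C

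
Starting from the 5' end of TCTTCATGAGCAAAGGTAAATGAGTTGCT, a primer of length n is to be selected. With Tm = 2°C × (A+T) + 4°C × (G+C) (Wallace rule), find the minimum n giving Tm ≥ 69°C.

n = 26

First 25 bases: TCTTCATGAGCAAAGGTAAATGAGT → Tm = 68°C (< 69°C)
First 26 bases: TCTTCATGAGCAAAGGTAAATGAGTT → Tm = 70°C (≥ 69°C)
Each additional base adds 2°C (A/T) or 4°C (G/C), so Tm is non-decreasing in n; n = 26 is the first length to reach 69°C.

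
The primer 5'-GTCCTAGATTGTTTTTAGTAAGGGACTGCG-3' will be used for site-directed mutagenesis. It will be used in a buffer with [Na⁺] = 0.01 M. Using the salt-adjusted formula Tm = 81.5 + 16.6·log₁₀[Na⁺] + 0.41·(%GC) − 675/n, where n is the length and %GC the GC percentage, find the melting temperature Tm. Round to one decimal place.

Length n = 30. Counting bases: G=9, T=11, A=6, C=4
G+C = 13, so %GC = 13/30 × 100 = 43.333%
Salt term: 16.6 × (-2) = -33.2
GC term: 0.41 × 43.333 = 17.767; length term: −675/30 = −22.5
Tm = 81.5 + (-33.2) + 17.767 − 22.5 = 43.567 → 43.6°C

43.6°C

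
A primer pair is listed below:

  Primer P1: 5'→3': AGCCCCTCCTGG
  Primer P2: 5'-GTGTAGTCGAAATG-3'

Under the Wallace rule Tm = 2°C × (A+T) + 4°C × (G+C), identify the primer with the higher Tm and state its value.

Primer P1: A+T=3, G+C=9 → Tm = 2(3)+4(9) = 42°C
Primer P2: A+T=8, G+C=6 → Tm = 2(8)+4(6) = 40°C
42°C vs 40°C → primer P1 is higher.

Primer P1, 42°C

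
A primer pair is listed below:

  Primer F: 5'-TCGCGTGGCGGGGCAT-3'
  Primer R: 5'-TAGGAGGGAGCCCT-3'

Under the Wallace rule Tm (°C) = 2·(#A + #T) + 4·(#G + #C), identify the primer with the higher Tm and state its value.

Primer F: A+T=4, G+C=12 → Tm = 2(4)+4(12) = 56°C
Primer R: A+T=5, G+C=9 → Tm = 2(5)+4(9) = 46°C
56°C vs 46°C → primer F is higher.

Primer F, 56°C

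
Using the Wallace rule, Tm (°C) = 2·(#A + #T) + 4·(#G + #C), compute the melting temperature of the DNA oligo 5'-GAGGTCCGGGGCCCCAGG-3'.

66°C

Counting bases: A=2, G=9, C=6, T=1
So N_AT = 3 and N_GC = 15.
Tm = 4·15 + 2·3 = 60 + 6 = 66°C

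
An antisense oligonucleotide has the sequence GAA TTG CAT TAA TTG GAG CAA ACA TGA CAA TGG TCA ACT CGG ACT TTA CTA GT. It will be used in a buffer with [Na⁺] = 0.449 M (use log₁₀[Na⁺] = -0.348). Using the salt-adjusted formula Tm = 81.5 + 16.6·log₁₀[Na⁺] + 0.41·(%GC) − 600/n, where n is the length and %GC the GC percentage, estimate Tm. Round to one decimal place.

Length n = 53. Base counts: A=18, T=15, C=9, G=11
G+C = 20, so %GC = 20/53 × 100 = 37.736%
Salt term: 16.6 × (-0.348) = -5.777
GC term: 0.41 × 37.736 = 15.472; length term: −600/53 = −11.321
Tm = 81.5 + (-5.777) + 15.472 − 11.321 = 79.874 → 79.9°C

79.9°C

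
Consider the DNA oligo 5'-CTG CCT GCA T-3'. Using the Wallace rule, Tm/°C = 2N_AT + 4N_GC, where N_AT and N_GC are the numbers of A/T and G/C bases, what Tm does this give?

32°C

Counting bases: T=3, G=2, C=4, A=1
So N_AT = 4 and N_GC = 6.
Tm = 2×4 + 4×6 = 32°C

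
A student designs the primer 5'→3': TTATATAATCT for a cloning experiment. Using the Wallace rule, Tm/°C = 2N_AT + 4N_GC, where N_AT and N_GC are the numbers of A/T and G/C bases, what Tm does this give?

Counting bases: T=6, C=1, G=0, A=4
AT pairs contribute 10, GC pairs contribute 1.
Tm = 2×10 + 4×1 = 24°C

24°C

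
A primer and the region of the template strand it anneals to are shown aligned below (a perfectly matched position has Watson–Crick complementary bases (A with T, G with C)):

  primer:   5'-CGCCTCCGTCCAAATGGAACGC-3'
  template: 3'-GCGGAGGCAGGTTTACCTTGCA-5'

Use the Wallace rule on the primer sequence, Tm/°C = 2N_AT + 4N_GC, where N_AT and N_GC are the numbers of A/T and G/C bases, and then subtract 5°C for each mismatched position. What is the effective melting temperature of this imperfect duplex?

67°C

Primer base counts: A=5, T=3, G=5, C=9 → A+T=8, G+C=14
Perfect-match Tm = 2(8) + 4(14) = 16 + 56 = 72°C
Mismatches (positions where the bases are not complementary): 1 (at position 22)
Effective Tm = 72 − 1×5 = 72 − 5 = 67°C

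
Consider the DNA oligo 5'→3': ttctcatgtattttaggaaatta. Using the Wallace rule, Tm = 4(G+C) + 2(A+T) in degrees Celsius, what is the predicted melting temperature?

56°C

Counting bases: T=11, G=3, C=2, A=7
So N_AT = 18 and N_GC = 5.
Tm = 2×18 + 4×5 = 56°C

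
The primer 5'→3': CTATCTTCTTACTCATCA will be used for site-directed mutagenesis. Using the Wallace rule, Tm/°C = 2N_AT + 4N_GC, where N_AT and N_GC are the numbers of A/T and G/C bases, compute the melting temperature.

Counting bases: T=8, C=6, A=4, G=0
So N_AT = 12 and N_GC = 6.
Tm = 4·6 + 2·12 = 24 + 24 = 48°C

48°C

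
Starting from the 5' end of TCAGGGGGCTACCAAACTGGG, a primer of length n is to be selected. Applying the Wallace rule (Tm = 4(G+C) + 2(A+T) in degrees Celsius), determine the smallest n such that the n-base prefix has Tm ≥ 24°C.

First 6 bases: TCAGGG → Tm = 20°C (< 24°C)
First 7 bases: TCAGGGG → Tm = 24°C (≥ 24°C)
Since every base adds ≥2°C, Tm only increases with n, so the threshold is first crossed at n = 7.

n = 7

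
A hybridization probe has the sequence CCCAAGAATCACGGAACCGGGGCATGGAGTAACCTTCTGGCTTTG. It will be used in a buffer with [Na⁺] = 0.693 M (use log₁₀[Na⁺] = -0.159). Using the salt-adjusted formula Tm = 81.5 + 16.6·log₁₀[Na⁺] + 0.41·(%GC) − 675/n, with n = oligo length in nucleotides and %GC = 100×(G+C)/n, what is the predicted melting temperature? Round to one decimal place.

86.6°C

Length n = 45. Counting bases: G=13, A=11, C=12, T=9
G+C = 25, so %GC = 25/45 × 100 = 55.556%
Salt term: 16.6 × (-0.159) = -2.639
GC term: 0.41 × 55.556 = 22.778; length term: −675/45 = −15
Tm = 81.5 + (-2.639) + 22.778 − 15 = 86.639 → 86.6°C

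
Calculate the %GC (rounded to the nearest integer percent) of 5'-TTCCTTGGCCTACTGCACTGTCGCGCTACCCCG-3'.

Counting bases: T=9, G=7, A=3, C=14
G+C = 7 + 14 = 21 out of 33 bases
%GC = 21/33 × 100 = 63.64% ≈ 64%

64%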